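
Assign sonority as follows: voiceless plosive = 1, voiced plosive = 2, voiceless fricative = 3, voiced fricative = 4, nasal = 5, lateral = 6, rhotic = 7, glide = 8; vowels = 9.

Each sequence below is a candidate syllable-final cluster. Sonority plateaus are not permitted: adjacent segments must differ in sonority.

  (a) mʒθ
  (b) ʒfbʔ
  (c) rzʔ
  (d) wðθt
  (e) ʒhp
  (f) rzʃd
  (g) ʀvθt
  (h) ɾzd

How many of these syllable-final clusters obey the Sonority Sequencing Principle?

8

(a) sonority 5-4-3: well-formed.
(b) sonority 4-3-2-1: well-formed.
(c) sonority 7-4-1: well-formed.
(d) sonority 8-4-3-1: well-formed.
(e) sonority 4-3-1: well-formed.
(f) sonority 7-4-3-2: well-formed.
(g) sonority 7-4-3-1: well-formed.
(h) sonority 7-4-2: well-formed.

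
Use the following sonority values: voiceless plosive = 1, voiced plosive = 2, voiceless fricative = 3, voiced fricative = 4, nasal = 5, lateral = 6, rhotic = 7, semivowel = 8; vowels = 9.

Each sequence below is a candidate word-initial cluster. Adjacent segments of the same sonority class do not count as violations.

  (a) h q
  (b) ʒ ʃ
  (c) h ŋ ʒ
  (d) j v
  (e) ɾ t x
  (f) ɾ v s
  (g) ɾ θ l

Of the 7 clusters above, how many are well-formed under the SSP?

0

(a) sonority 3-1: ill-formed.
(b) sonority 4-3: ill-formed.
(c) sonority 3-5-4: ill-formed.
(d) sonority 8-4: ill-formed.
(e) sonority 7-1-3: ill-formed.
(f) sonority 7-4-3: ill-formed.
(g) sonority 7-3-6: ill-formed.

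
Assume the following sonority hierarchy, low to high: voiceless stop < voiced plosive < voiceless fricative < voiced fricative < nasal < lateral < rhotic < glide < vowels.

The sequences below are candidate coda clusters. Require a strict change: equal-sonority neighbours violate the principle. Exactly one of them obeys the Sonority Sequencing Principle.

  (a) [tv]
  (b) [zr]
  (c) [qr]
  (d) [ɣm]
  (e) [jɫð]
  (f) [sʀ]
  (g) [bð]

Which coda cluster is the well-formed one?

(a) [tv]: profile 1-4 — violates.
(b) [zr]: profile 4-7 — violates.
(c) [qr]: profile 1-7 — violates.
(d) [ɣm]: profile 4-5 — violates.
(e) [jɫð]: profile 8-6-4 — obeys.
(f) [sʀ]: profile 3-7 — violates.
(g) [bð]: profile 2-4 — violates.

e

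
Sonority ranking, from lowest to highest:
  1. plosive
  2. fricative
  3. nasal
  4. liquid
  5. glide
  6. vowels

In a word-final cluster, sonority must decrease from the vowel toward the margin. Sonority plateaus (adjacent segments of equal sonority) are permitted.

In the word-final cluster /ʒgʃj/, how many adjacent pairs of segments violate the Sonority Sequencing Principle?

2

/ʒ/ — fricative, sonority 2.
/g/ — plosive, sonority 1.
/ʃ/ — fricative, sonority 2.
/j/ — glide, sonority 5.
/ʒ/→/g/: 2→1 (falls) — ok.
/g/→/ʃ/: 1→2 (does not fall) — violation.
/ʃ/→/j/: 2→5 (does not fall) — violation.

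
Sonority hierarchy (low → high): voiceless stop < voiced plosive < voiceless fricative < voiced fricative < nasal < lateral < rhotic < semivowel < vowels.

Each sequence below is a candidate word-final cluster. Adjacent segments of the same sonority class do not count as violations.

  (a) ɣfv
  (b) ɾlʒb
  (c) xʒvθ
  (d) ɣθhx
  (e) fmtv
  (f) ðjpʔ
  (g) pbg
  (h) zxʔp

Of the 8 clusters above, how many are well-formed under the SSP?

3

(a) sonority 4-3-4: ill-formed.
(b) sonority 7-6-4-2: well-formed.
(c) sonority 3-4-4-3: ill-formed.
(d) sonority 4-3-3-3: well-formed.
(e) sonority 3-5-1-4: ill-formed.
(f) sonority 4-8-1-1: ill-formed.
(g) sonority 1-2-2: ill-formed.
(h) sonority 4-3-1-1: well-formed.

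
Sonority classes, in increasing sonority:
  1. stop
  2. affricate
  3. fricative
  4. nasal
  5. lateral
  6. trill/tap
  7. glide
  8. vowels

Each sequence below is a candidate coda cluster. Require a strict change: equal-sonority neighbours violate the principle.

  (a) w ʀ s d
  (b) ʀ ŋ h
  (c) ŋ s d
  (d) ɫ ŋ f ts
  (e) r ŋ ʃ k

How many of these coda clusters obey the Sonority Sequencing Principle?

5

(a) sonority 7-6-3-1: well-formed.
(b) sonority 6-4-3: well-formed.
(c) sonority 4-3-1: well-formed.
(d) sonority 5-4-3-2: well-formed.
(e) sonority 6-4-3-1: well-formed.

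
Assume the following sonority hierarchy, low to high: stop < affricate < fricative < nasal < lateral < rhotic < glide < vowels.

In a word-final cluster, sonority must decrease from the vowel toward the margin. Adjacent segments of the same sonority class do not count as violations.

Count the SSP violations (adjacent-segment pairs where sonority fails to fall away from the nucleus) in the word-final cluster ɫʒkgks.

1

/ɫ/ is a lateral (sonority 5).
/ʒ/ is a fricative (sonority 3).
/k/ is a stop (sonority 1).
/g/ is a stop (sonority 1).
/k/ is a stop (sonority 1).
/s/ is a fricative (sonority 3).
/ɫ/→/ʒ/: 5→3 (falls) — ok.
/ʒ/→/k/: 3→1 (falls) — ok.
/k/→/g/: 1→1 (plateau, allowed) — ok.
/g/→/k/: 1→1 (plateau, allowed) — ok.
/k/→/s/: 1→3 (does not fall) — violation.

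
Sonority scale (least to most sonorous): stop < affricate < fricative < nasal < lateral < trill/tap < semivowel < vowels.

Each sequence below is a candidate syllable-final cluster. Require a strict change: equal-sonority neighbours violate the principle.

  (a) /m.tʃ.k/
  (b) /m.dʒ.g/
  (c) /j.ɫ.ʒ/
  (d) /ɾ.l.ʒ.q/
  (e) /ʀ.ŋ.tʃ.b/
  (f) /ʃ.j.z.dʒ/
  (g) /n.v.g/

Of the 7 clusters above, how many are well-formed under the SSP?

(a) 4-2-1 → obeys
(b) 4-2-1 → obeys
(c) 7-5-3 → obeys
(d) 6-5-3-1 → obeys
(e) 6-4-2-1 → obeys
(f) 3-7-3-2 → violates
(g) 4-3-1 → obeys

6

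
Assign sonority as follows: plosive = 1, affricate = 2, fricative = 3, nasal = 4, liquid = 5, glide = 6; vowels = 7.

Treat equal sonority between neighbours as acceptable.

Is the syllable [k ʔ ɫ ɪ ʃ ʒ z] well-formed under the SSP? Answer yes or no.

Onset: /k/ is a plosive (sonority 1), /ʔ/ is a plosive (sonority 1), /ɫ/ is a liquid (sonority 5); then the nucleus /ɪ/ (sonority 7).
Onset profile 1-1-5-7 — rises to the nucleus.
Coda: /ʃ/ is a fricative (sonority 3), /ʒ/ is a fricative (sonority 3), /z/ is a fricative (sonority 3).
Coda profile 7-3-3-3 — falls from the nucleus.

yes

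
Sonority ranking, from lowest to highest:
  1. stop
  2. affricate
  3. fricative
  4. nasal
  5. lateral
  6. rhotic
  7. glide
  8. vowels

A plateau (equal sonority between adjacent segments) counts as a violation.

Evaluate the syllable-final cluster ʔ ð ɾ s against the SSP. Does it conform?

/ʔ/: stop = 1.
/ð/: fricative = 3.
/ɾ/: rhotic = 6.
/s/: fricative = 3.
The profile is 1-3-6-3. Between /ʔ/ (1) and /ð/ (3) sonority does not fall, so the cluster violates the SSP.

no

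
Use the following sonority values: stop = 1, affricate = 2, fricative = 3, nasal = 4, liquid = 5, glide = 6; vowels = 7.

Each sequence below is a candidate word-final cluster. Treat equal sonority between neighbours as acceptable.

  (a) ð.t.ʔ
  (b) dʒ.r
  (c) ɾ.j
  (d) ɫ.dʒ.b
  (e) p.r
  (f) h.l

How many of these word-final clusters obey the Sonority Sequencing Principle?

(a) 3-1-1 → obeys
(b) 2-5 → violates
(c) 5-6 → violates
(d) 5-2-1 → obeys
(e) 1-5 → violates
(f) 3-5 → violates

2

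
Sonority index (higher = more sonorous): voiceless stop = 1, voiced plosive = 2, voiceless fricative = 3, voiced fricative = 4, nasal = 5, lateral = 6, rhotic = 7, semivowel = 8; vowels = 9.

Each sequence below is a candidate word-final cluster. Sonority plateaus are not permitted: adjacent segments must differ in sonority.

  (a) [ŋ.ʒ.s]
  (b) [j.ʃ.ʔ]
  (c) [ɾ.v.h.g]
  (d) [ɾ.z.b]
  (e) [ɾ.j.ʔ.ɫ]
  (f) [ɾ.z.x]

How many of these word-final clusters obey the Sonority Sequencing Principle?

(a) [ŋ.ʒ.s]: profile 5-4-3 — obeys.
(b) [j.ʃ.ʔ]: profile 8-3-1 — obeys.
(c) [ɾ.v.h.g]: profile 7-4-3-2 — obeys.
(d) [ɾ.z.b]: profile 7-4-2 — obeys.
(e) [ɾ.j.ʔ.ɫ]: profile 7-8-1-6 — violates.
(f) [ɾ.z.x]: profile 7-4-3 — obeys.

5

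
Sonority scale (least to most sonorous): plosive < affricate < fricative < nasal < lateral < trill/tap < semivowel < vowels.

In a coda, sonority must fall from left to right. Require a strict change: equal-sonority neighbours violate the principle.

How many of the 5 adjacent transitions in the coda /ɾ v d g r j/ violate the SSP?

/ɾ/ — trill/tap, sonority 6.
/v/ — fricative, sonority 3.
/d/ — plosive, sonority 1.
/g/ — plosive, sonority 1.
/r/ — trill/tap, sonority 6.
/j/ — semivowel, sonority 7.
/ɾ/→/v/: 6→3 (falls) — ok.
/v/→/d/: 3→1 (falls) — ok.
/d/→/g/: 1→1 (plateau) — violation.
/g/→/r/: 1→6 (does not fall) — violation.
/r/→/j/: 6→7 (does not fall) — violation.

3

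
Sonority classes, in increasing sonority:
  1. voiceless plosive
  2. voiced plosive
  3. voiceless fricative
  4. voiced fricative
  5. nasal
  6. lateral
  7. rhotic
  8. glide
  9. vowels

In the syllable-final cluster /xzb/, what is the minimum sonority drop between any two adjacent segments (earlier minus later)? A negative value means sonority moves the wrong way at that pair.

-1

/x/ — voiceless fricative, sonority 3.
/z/ — voiced fricative, sonority 4.
/b/ — voiced plosive, sonority 2.
/x/→/z/: change -1.
/z/→/b/: change +2.
Minimum = -1.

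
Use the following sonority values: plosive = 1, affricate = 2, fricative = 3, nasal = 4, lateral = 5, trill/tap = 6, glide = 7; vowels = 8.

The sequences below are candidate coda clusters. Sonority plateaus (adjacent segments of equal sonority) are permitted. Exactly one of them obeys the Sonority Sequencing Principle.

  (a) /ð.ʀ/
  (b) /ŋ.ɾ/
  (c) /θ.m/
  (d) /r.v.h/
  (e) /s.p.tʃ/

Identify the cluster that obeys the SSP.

d

(a) /ð.ʀ/: profile 3-6 — violates.
(b) /ŋ.ɾ/: profile 4-6 — violates.
(c) /θ.m/: profile 3-4 — violates.
(d) /r.v.h/: profile 6-3-3 — obeys.
(e) /s.p.tʃ/: profile 3-1-2 — violates.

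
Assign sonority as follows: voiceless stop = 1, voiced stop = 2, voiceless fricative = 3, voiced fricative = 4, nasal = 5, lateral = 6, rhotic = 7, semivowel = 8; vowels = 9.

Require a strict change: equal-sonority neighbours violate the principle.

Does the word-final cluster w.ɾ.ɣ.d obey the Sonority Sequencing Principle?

/w/ is a semivowel (sonority 8).
/ɾ/ is a rhotic (sonority 7).
/ɣ/ is a voiced fricative (sonority 4).
/d/ is a voiced stop (sonority 2).
The profile 8-7-4-2 strictly falls, so the word-final cluster satisfies the SSP.

yes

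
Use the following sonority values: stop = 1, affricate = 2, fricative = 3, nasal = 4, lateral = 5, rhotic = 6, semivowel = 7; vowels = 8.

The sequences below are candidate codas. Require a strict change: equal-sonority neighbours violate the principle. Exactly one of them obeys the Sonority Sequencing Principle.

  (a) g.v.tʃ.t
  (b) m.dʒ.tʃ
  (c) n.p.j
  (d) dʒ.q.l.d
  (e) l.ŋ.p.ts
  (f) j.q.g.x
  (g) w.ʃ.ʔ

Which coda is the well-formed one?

g

(a) 1-3-2-1 → violates
(b) 4-2-2 → violates
(c) 4-1-7 → violates
(d) 2-1-5-1 → violates
(e) 5-4-1-2 → violates
(f) 7-1-1-3 → violates
(g) 7-3-1 → obeys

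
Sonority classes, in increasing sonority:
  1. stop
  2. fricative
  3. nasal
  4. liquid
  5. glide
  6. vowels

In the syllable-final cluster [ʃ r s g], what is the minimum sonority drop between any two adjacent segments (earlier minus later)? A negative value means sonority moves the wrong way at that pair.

-2

/ʃ/ is a fricative (sonority 2).
/r/ is a liquid (sonority 4).
/s/ is a fricative (sonority 2).
/g/ is a stop (sonority 1).
/ʃ/→/r/: change -2.
/r/→/s/: change +2.
/s/→/g/: change +1.
Minimum = -2.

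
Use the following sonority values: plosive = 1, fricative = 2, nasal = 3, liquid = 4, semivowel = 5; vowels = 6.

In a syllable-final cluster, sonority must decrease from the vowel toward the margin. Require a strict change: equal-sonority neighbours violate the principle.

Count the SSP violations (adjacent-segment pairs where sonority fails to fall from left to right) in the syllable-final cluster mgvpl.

/m/: nasal = 3.
/g/: plosive = 1.
/v/: fricative = 2.
/p/: plosive = 1.
/l/: liquid = 4.
/m/→/g/: 3→1 (falls) — ok.
/g/→/v/: 1→2 (does not fall) — violation.
/v/→/p/: 2→1 (falls) — ok.
/p/→/l/: 1→4 (does not fall) — violation.

2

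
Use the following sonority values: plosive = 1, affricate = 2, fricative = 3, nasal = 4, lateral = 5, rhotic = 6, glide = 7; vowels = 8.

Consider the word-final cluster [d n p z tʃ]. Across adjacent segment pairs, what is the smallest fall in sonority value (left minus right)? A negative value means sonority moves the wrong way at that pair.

/d/ — plosive, sonority 1.
/n/ — nasal, sonority 4.
/p/ — plosive, sonority 1.
/z/ — fricative, sonority 3.
/tʃ/ — affricate, sonority 2.
/d/→/n/: change -3.
/n/→/p/: change +3.
/p/→/z/: change -2.
/z/→/tʃ/: change +1.
Minimum = -3.

-3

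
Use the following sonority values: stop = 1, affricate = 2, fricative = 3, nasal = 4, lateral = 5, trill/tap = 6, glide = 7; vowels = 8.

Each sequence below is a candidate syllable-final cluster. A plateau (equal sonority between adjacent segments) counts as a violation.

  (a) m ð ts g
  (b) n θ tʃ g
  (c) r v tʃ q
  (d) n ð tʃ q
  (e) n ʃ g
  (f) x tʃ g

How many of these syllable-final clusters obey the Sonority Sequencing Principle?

(a) sonority 4-3-2-1: well-formed.
(b) sonority 4-3-2-1: well-formed.
(c) sonority 6-3-2-1: well-formed.
(d) sonority 4-3-2-1: well-formed.
(e) sonority 4-3-1: well-formed.
(f) sonority 3-2-1: well-formed.

6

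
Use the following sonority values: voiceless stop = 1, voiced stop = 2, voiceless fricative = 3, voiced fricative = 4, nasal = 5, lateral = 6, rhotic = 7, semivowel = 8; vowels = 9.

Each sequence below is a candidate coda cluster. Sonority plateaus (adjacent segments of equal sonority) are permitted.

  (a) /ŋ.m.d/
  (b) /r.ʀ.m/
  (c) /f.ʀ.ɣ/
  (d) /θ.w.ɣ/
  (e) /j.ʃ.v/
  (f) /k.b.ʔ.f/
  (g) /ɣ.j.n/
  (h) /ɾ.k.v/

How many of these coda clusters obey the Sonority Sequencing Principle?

2

(a) /ŋ.m.d/: profile 5-5-2 — obeys.
(b) /r.ʀ.m/: profile 7-7-5 — obeys.
(c) /f.ʀ.ɣ/: profile 3-7-4 — violates.
(d) /θ.w.ɣ/: profile 3-8-4 — violates.
(e) /j.ʃ.v/: profile 8-3-4 — violates.
(f) /k.b.ʔ.f/: profile 1-2-1-3 — violates.
(g) /ɣ.j.n/: profile 4-8-5 — violates.
(h) /ɾ.k.v/: profile 7-1-4 — violates.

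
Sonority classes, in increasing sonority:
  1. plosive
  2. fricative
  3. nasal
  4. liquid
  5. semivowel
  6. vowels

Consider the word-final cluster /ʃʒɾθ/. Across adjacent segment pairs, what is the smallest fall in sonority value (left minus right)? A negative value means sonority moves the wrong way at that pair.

/ʃ/: fricative = 2.
/ʒ/: fricative = 2.
/ɾ/: liquid = 4.
/θ/: fricative = 2.
/ʃ/→/ʒ/: change +0.
/ʒ/→/ɾ/: change -2.
/ɾ/→/θ/: change +2.
Minimum = -2.

-2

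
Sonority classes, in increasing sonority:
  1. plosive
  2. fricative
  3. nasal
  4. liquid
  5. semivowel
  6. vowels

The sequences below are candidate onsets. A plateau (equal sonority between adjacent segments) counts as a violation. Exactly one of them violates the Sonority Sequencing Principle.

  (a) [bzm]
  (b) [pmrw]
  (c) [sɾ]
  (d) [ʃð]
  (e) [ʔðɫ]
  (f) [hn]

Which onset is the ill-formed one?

(a) sonority 1-2-3: well-formed.
(b) sonority 1-3-4-5: well-formed.
(c) sonority 2-4: well-formed.
(d) sonority 2-2: ill-formed.
(e) sonority 1-2-4: well-formed.
(f) sonority 2-3: well-formed.

d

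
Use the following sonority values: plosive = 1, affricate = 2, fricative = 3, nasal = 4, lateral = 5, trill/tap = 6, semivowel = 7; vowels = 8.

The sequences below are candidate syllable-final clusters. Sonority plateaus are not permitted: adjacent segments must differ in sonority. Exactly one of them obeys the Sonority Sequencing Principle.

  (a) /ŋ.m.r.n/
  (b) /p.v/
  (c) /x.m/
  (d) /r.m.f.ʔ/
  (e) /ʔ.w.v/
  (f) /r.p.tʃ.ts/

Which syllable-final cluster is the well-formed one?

d

(a) sonority 4-4-6-4: ill-formed.
(b) sonority 1-3: ill-formed.
(c) sonority 3-4: ill-formed.
(d) sonority 6-4-3-1: well-formed.
(e) sonority 1-7-3: ill-formed.
(f) sonority 6-1-2-2: ill-formed.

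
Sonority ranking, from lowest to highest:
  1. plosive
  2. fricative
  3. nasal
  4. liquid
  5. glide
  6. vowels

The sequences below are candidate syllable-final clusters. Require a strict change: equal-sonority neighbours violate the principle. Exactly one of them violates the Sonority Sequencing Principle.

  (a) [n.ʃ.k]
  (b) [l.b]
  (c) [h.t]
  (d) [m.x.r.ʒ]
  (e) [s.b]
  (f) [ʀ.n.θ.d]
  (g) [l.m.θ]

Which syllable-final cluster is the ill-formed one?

(a) 3-2-1 → obeys
(b) 4-1 → obeys
(c) 2-1 → obeys
(d) 3-2-4-2 → violates
(e) 2-1 → obeys
(f) 4-3-2-1 → obeys
(g) 4-3-2 → obeys

d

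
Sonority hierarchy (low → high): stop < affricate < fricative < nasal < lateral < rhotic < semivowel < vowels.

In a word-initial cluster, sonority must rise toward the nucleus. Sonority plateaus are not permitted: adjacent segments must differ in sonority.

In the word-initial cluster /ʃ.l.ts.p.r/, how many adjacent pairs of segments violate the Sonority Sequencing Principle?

2

/ʃ/ — fricative, sonority 3.
/l/ — lateral, sonority 5.
/ts/ — affricate, sonority 2.
/p/ — stop, sonority 1.
/r/ — rhotic, sonority 6.
/ʃ/→/l/: 3→5 (rises) — ok.
/l/→/ts/: 5→2 (does not rise) — violation.
/ts/→/p/: 2→1 (does not rise) — violation.
/p/→/r/: 1→6 (rises) — ok.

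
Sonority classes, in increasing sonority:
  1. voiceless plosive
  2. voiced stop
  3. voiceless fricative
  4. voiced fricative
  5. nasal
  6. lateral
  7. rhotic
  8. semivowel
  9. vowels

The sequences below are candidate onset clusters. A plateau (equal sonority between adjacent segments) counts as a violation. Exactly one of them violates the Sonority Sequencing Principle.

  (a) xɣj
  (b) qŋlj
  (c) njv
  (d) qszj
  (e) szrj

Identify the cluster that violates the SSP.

c

(a) sonority 3-4-8: well-formed.
(b) sonority 1-5-6-8: well-formed.
(c) sonority 5-8-4: ill-formed.
(d) sonority 1-3-4-8: well-formed.
(e) sonority 3-4-7-8: well-formed.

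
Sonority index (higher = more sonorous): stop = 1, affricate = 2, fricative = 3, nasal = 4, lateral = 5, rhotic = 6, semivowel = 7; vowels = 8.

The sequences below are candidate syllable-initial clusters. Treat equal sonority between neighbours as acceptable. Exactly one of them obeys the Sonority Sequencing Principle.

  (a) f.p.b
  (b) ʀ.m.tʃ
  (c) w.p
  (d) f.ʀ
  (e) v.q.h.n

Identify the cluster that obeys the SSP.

d

(a) 3-1-1 → violates
(b) 6-4-2 → violates
(c) 7-1 → violates
(d) 3-6 → obeys
(e) 3-1-3-4 → violates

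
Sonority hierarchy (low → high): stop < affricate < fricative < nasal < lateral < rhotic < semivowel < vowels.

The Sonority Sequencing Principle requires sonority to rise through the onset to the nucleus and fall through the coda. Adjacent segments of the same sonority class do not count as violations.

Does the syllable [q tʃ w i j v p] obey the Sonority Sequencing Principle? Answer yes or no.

Onset: /q/ is a stop (sonority 1), /tʃ/ is an affricate (sonority 2), /w/ is a semivowel (sonority 7); then the nucleus /i/ (sonority 8).
Onset profile 1-2-7-8 — rises to the nucleus.
Coda: /j/ is a semivowel (sonority 7), /v/ is a fricative (sonority 3), /p/ is a stop (sonority 1).
Coda profile 8-7-3-1 — falls from the nucleus.

yes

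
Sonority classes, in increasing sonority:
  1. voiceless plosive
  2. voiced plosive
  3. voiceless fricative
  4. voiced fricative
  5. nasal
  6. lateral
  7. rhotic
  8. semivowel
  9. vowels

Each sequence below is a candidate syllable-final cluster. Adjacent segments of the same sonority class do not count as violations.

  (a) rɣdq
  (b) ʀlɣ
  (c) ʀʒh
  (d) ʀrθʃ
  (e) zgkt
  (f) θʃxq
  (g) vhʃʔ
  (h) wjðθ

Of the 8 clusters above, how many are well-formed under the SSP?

(a) sonority 7-4-2-1: well-formed.
(b) sonority 7-6-4: well-formed.
(c) sonority 7-4-3: well-formed.
(d) sonority 7-7-3-3: well-formed.
(e) sonority 4-2-1-1: well-formed.
(f) sonority 3-3-3-1: well-formed.
(g) sonority 4-3-3-1: well-formed.
(h) sonority 8-8-4-3: well-formed.

8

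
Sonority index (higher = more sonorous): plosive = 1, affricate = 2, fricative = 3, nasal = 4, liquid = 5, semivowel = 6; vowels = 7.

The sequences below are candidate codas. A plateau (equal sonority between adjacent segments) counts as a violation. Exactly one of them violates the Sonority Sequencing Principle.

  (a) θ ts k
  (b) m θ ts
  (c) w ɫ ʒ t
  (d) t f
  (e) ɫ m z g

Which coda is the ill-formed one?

(a) sonority 3-2-1: well-formed.
(b) sonority 4-3-2: well-formed.
(c) sonority 6-5-3-1: well-formed.
(d) sonority 1-3: ill-formed.
(e) sonority 5-4-3-1: well-formed.

d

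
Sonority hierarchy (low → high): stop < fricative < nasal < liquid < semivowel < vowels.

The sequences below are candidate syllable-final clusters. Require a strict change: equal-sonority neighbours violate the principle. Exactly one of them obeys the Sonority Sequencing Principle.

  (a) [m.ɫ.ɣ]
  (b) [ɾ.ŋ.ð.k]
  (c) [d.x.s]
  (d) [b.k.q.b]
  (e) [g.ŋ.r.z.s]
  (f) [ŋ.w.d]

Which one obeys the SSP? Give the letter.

b

(a) [m.ɫ.ɣ]: profile 3-4-2 — violates.
(b) [ɾ.ŋ.ð.k]: profile 4-3-2-1 — obeys.
(c) [d.x.s]: profile 1-2-2 — violates.
(d) [b.k.q.b]: profile 1-1-1-1 — violates.
(e) [g.ŋ.r.z.s]: profile 1-3-4-2-2 — violates.
(f) [ŋ.w.d]: profile 3-5-1 — violates.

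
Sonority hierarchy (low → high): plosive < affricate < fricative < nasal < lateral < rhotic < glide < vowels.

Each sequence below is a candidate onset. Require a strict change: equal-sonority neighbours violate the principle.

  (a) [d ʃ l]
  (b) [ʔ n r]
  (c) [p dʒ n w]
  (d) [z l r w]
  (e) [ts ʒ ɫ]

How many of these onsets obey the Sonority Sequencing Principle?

5

(a) sonority 1-3-5: well-formed.
(b) sonority 1-4-6: well-formed.
(c) sonority 1-2-4-7: well-formed.
(d) sonority 3-5-6-7: well-formed.
(e) sonority 2-3-5: well-formed.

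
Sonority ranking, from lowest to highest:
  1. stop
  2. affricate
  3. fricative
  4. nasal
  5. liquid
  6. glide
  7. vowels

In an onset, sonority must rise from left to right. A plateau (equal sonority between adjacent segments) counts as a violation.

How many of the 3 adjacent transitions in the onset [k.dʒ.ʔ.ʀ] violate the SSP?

/k/ is a stop (sonority 1).
/dʒ/ is an affricate (sonority 2).
/ʔ/ is a stop (sonority 1).
/ʀ/ is a liquid (sonority 5).
/k/→/dʒ/: 1→2 (rises) — ok.
/dʒ/→/ʔ/: 2→1 (does not rise) — violation.
/ʔ/→/ʀ/: 1→5 (rises) — ok.

1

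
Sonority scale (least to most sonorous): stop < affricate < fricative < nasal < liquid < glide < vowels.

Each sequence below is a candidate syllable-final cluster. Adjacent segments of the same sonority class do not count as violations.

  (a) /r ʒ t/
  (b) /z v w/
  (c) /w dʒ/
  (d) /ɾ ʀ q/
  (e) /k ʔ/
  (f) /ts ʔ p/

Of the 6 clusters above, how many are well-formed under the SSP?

5

(a) sonority 5-3-1: well-formed.
(b) sonority 3-3-6: ill-formed.
(c) sonority 6-2: well-formed.
(d) sonority 5-5-1: well-formed.
(e) sonority 1-1: well-formed.
(f) sonority 2-1-1: well-formed.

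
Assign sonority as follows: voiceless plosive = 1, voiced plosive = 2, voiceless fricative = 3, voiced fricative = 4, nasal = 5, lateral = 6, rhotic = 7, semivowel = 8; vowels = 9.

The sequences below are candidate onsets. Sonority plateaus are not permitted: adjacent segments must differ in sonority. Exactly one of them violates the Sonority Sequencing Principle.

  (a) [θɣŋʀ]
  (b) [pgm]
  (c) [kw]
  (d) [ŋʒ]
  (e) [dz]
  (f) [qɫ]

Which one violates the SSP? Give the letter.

d

(a) 3-4-5-7 → obeys
(b) 1-2-5 → obeys
(c) 1-8 → obeys
(d) 5-4 → violates
(e) 2-4 → obeys
(f) 1-6 → obeys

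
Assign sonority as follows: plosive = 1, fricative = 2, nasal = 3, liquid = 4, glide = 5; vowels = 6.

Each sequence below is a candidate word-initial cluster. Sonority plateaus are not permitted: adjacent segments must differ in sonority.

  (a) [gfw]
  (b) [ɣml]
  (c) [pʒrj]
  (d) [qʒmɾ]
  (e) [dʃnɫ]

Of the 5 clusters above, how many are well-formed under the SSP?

5

(a) 1-2-5 → obeys
(b) 2-3-4 → obeys
(c) 1-2-4-5 → obeys
(d) 1-2-3-4 → obeys
(e) 1-2-3-4 → obeys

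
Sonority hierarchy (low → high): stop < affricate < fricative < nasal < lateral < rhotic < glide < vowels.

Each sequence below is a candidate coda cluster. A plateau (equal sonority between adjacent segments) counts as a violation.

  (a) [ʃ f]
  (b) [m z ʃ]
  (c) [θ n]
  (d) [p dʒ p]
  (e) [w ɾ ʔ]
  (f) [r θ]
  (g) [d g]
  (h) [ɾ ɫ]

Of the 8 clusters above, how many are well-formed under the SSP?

(a) sonority 3-3: ill-formed.
(b) sonority 4-3-3: ill-formed.
(c) sonority 3-4: ill-formed.
(d) sonority 1-2-1: ill-formed.
(e) sonority 7-6-1: well-formed.
(f) sonority 6-3: well-formed.
(g) sonority 1-1: ill-formed.
(h) sonority 6-5: well-formed.

3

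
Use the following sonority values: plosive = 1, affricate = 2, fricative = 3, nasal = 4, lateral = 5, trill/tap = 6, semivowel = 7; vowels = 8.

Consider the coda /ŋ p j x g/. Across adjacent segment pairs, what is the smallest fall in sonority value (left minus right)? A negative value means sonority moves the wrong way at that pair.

/ŋ/ — nasal, sonority 4.
/p/ — plosive, sonority 1.
/j/ — semivowel, sonority 7.
/x/ — fricative, sonority 3.
/g/ — plosive, sonority 1.
/ŋ/→/p/: change +3.
/p/→/j/: change -6.
/j/→/x/: change +4.
/x/→/g/: change +2.
Minimum = -6.

-6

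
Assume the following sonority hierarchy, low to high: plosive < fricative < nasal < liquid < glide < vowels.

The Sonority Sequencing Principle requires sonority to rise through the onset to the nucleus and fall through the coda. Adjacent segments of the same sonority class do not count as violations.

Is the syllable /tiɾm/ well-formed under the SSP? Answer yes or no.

Onset: /t/ is a plosive (sonority 1); then the nucleus /i/ (sonority 6).
Onset profile 1-6 — rises to the nucleus.
Coda: /ɾ/ is a liquid (sonority 4), /m/ is a nasal (sonority 3).
Coda profile 6-4-3 — falls from the nucleus.

yes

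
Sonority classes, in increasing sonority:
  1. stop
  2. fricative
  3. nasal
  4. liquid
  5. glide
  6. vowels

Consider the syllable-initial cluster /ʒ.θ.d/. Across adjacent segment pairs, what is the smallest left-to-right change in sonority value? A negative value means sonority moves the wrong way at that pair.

/ʒ/: fricative = 2.
/θ/: fricative = 2.
/d/: stop = 1.
/ʒ/→/θ/: change +0.
/θ/→/d/: change -1.
Minimum = -1.

-1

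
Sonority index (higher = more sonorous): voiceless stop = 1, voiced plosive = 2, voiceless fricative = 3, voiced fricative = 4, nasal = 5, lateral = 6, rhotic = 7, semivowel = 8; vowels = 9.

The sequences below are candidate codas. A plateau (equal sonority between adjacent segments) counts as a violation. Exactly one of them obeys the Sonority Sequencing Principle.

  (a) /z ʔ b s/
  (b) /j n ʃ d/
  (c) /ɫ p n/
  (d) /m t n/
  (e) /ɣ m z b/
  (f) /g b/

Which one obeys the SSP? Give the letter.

(a) /z ʔ b s/: profile 4-1-2-3 — violates.
(b) /j n ʃ d/: profile 8-5-3-2 — obeys.
(c) /ɫ p n/: profile 6-1-5 — violates.
(d) /m t n/: profile 5-1-5 — violates.
(e) /ɣ m z b/: profile 4-5-4-2 — violates.
(f) /g b/: profile 2-2 — violates.

b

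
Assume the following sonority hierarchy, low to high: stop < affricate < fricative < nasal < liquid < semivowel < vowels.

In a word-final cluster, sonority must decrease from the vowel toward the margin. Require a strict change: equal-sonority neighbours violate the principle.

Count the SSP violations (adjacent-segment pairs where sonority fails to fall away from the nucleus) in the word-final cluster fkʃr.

2

/f/ is a fricative (sonority 3).
/k/ is a stop (sonority 1).
/ʃ/ is a fricative (sonority 3).
/r/ is a liquid (sonority 5).
/f/→/k/: 3→1 (falls) — ok.
/k/→/ʃ/: 1→3 (does not fall) — violation.
/ʃ/→/r/: 3→5 (does not fall) — violation.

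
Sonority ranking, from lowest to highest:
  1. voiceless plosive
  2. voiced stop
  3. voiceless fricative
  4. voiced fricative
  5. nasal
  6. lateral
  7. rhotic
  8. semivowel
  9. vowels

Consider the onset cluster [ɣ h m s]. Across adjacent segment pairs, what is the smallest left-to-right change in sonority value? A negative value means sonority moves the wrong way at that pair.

-2

/ɣ/: voiced fricative = 4.
/h/: voiceless fricative = 3.
/m/: nasal = 5.
/s/: voiceless fricative = 3.
/ɣ/→/h/: change -1.
/h/→/m/: change +2.
/m/→/s/: change -2.
Minimum = -2.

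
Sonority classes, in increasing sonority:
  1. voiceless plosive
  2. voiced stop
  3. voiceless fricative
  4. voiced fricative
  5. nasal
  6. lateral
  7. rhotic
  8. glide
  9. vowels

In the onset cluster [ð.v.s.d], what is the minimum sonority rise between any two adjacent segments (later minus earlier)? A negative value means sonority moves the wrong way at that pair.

/ð/ — voiced fricative, sonority 4.
/v/ — voiced fricative, sonority 4.
/s/ — voiceless fricative, sonority 3.
/d/ — voiced stop, sonority 2.
/ð/→/v/: change +0.
/v/→/s/: change -1.
/s/→/d/: change -1.
Minimum = -1.

-1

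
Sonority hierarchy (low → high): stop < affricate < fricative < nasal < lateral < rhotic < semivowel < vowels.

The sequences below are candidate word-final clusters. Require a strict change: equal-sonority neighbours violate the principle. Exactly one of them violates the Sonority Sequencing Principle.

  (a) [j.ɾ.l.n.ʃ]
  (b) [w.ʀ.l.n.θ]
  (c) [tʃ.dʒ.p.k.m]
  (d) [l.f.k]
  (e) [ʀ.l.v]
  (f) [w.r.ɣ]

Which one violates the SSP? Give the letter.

(a) 7-6-5-4-3 → obeys
(b) 7-6-5-4-3 → obeys
(c) 2-2-1-1-4 → violates
(d) 5-3-1 → obeys
(e) 6-5-3 → obeys
(f) 7-6-3 → obeys

c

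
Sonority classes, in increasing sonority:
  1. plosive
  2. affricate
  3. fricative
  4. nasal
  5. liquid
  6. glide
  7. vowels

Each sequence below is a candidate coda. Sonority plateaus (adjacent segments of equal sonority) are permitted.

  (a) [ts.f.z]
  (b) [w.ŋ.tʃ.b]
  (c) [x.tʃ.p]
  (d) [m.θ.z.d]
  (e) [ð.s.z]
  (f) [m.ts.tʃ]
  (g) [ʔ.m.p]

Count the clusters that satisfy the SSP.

(a) [ts.f.z]: profile 2-3-3 — violates.
(b) [w.ŋ.tʃ.b]: profile 6-4-2-1 — obeys.
(c) [x.tʃ.p]: profile 3-2-1 — obeys.
(d) [m.θ.z.d]: profile 4-3-3-1 — obeys.
(e) [ð.s.z]: profile 3-3-3 — obeys.
(f) [m.ts.tʃ]: profile 4-2-2 — obeys.
(g) [ʔ.m.p]: profile 1-4-1 — violates.

5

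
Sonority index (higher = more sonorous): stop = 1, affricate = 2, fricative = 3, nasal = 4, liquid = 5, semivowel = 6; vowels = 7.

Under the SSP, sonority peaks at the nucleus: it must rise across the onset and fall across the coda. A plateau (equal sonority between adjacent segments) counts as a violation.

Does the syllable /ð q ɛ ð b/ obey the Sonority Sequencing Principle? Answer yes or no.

Onset: /ð/ is a fricative (sonority 3), /q/ is a stop (sonority 1); then the nucleus /ɛ/ (sonority 7).
Onset profile 3-1-7 — does not strictly rise throughout.
Coda: /ð/ is a fricative (sonority 3), /b/ is a stop (sonority 1).
Coda profile 7-3-1 — falls from the nucleus.

no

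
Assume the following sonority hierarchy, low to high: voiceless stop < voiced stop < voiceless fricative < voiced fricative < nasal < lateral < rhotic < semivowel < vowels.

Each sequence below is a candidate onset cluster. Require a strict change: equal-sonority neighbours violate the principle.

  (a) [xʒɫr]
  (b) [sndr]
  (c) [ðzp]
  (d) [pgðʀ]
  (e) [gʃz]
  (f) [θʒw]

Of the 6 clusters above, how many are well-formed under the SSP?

(a) [xʒɫr]: profile 3-4-6-7 — obeys.
(b) [sndr]: profile 3-5-2-7 — violates.
(c) [ðzp]: profile 4-4-1 — violates.
(d) [pgðʀ]: profile 1-2-4-7 — obeys.
(e) [gʃz]: profile 2-3-4 — obeys.
(f) [θʒw]: profile 3-4-8 — obeys.

4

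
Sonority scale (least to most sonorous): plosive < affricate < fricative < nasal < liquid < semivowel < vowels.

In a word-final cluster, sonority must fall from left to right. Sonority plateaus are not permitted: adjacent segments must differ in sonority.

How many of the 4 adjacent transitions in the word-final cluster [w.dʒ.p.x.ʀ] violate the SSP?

2

/w/: semivowel = 6.
/dʒ/: affricate = 2.
/p/: plosive = 1.
/x/: fricative = 3.
/ʀ/: liquid = 5.
/w/→/dʒ/: 6→2 (falls) — ok.
/dʒ/→/p/: 2→1 (falls) — ok.
/p/→/x/: 1→3 (does not fall) — violation.
/x/→/ʀ/: 3→5 (does not fall) — violation.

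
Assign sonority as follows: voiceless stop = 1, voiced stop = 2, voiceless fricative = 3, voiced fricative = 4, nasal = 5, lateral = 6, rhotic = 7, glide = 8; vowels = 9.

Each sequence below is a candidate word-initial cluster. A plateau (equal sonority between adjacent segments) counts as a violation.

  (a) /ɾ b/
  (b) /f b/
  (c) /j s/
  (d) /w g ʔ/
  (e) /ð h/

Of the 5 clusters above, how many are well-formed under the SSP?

0

(a) /ɾ b/: profile 7-2 — violates.
(b) /f b/: profile 3-2 — violates.
(c) /j s/: profile 8-3 — violates.
(d) /w g ʔ/: profile 8-2-1 — violates.
(e) /ð h/: profile 4-3 — violates.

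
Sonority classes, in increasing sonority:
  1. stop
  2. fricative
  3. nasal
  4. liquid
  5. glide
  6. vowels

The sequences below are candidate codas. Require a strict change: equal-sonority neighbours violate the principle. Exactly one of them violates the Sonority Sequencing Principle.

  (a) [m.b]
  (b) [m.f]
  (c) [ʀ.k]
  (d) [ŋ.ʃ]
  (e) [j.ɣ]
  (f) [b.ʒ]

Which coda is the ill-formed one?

(a) 3-1 → obeys
(b) 3-2 → obeys
(c) 4-1 → obeys
(d) 3-2 → obeys
(e) 5-2 → obeys
(f) 1-2 → violates

f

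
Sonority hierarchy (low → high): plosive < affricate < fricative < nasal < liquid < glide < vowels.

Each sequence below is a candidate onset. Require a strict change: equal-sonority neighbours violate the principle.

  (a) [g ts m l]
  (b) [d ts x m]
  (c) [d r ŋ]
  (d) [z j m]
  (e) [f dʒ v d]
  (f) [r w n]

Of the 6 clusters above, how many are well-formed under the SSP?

2

(a) sonority 1-2-4-5: well-formed.
(b) sonority 1-2-3-4: well-formed.
(c) sonority 1-5-4: ill-formed.
(d) sonority 3-6-4: ill-formed.
(e) sonority 3-2-3-1: ill-formed.
(f) sonority 5-6-4: ill-formed.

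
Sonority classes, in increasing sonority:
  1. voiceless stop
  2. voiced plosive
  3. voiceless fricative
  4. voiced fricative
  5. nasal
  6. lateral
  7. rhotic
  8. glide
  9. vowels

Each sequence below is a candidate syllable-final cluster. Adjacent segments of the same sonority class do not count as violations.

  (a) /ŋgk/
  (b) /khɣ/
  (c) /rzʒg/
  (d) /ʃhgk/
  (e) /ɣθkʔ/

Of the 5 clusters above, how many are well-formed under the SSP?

4

(a) sonority 5-2-1: well-formed.
(b) sonority 1-3-4: ill-formed.
(c) sonority 7-4-4-2: well-formed.
(d) sonority 3-3-2-1: well-formed.
(e) sonority 4-3-1-1: well-formed.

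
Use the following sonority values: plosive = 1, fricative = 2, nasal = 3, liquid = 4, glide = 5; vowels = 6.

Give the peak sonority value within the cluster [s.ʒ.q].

/s/ is a fricative (sonority 2).
/ʒ/ is a fricative (sonority 2).
/q/ is a plosive (sonority 1).
The maximum is 2.

2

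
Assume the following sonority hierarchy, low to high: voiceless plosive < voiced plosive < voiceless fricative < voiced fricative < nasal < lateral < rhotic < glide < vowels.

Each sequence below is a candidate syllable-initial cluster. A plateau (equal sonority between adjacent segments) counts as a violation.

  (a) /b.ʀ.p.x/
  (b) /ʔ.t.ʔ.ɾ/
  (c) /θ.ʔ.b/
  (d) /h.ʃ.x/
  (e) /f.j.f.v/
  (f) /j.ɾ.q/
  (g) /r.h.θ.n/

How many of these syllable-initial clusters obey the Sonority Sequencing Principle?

(a) /b.ʀ.p.x/: profile 2-7-1-3 — violates.
(b) /ʔ.t.ʔ.ɾ/: profile 1-1-1-7 — violates.
(c) /θ.ʔ.b/: profile 3-1-2 — violates.
(d) /h.ʃ.x/: profile 3-3-3 — violates.
(e) /f.j.f.v/: profile 3-8-3-4 — violates.
(f) /j.ɾ.q/: profile 8-7-1 — violates.
(g) /r.h.θ.n/: profile 7-3-3-5 — violates.

0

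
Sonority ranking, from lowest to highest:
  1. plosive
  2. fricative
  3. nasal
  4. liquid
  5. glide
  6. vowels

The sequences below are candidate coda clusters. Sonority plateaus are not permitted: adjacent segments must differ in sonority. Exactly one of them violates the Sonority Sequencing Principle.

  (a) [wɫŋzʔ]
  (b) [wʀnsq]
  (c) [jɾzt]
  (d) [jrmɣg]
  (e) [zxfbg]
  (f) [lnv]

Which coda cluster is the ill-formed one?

(a) [wɫŋzʔ]: profile 5-4-3-2-1 — obeys.
(b) [wʀnsq]: profile 5-4-3-2-1 — obeys.
(c) [jɾzt]: profile 5-4-2-1 — obeys.
(d) [jrmɣg]: profile 5-4-3-2-1 — obeys.
(e) [zxfbg]: profile 2-2-2-1-1 — violates.
(f) [lnv]: profile 4-3-2 — obeys.

e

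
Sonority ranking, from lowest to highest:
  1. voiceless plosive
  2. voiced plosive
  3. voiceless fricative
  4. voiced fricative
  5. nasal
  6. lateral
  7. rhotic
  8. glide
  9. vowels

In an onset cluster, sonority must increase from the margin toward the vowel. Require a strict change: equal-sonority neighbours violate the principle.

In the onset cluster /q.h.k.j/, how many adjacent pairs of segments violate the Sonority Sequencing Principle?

/q/ — voiceless plosive, sonority 1.
/h/ — voiceless fricative, sonority 3.
/k/ — voiceless plosive, sonority 1.
/j/ — glide, sonority 8.
/q/→/h/: 1→3 (rises) — ok.
/h/→/k/: 3→1 (does not rise) — violation.
/k/→/j/: 1→8 (rises) — ok.

1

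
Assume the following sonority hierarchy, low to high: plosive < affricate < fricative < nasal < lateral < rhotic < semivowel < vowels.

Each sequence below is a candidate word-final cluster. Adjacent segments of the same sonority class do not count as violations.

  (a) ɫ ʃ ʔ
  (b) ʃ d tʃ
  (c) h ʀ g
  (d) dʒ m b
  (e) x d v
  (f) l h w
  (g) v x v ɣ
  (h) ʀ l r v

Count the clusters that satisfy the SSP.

2

(a) ɫ ʃ ʔ: profile 5-3-1 — obeys.
(b) ʃ d tʃ: profile 3-1-2 — violates.
(c) h ʀ g: profile 3-6-1 — violates.
(d) dʒ m b: profile 2-4-1 — violates.
(e) x d v: profile 3-1-3 — violates.
(f) l h w: profile 5-3-7 — violates.
(g) v x v ɣ: profile 3-3-3-3 — obeys.
(h) ʀ l r v: profile 6-5-6-3 — violates.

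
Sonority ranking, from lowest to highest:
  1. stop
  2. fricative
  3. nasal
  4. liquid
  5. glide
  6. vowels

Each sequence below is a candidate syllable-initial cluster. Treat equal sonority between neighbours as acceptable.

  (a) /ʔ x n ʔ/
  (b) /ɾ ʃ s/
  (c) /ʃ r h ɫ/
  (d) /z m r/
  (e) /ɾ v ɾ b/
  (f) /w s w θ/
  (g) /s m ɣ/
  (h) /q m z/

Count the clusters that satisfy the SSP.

1

(a) /ʔ x n ʔ/: profile 1-2-3-1 — violates.
(b) /ɾ ʃ s/: profile 4-2-2 — violates.
(c) /ʃ r h ɫ/: profile 2-4-2-4 — violates.
(d) /z m r/: profile 2-3-4 — obeys.
(e) /ɾ v ɾ b/: profile 4-2-4-1 — violates.
(f) /w s w θ/: profile 5-2-5-2 — violates.
(g) /s m ɣ/: profile 2-3-2 — violates.
(h) /q m z/: profile 1-3-2 — violates.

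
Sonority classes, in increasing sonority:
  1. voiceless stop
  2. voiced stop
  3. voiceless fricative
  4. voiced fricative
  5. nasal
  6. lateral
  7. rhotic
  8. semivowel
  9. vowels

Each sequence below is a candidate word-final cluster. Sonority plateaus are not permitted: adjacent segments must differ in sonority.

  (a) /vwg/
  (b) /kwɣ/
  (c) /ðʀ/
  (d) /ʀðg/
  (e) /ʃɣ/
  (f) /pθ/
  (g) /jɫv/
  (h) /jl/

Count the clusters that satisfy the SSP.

(a) sonority 4-8-2: ill-formed.
(b) sonority 1-8-4: ill-formed.
(c) sonority 4-7: ill-formed.
(d) sonority 7-4-2: well-formed.
(e) sonority 3-4: ill-formed.
(f) sonority 1-3: ill-formed.
(g) sonority 8-6-4: well-formed.
(h) sonority 8-6: well-formed.

3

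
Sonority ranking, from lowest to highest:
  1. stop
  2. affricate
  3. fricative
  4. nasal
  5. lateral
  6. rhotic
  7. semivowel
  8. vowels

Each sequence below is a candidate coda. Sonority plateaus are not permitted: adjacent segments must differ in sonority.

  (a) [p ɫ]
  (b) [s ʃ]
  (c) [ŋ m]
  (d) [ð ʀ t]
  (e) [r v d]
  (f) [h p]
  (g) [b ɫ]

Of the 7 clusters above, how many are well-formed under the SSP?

2

(a) [p ɫ]: profile 1-5 — violates.
(b) [s ʃ]: profile 3-3 — violates.
(c) [ŋ m]: profile 4-4 — violates.
(d) [ð ʀ t]: profile 3-6-1 — violates.
(e) [r v d]: profile 6-3-1 — obeys.
(f) [h p]: profile 3-1 — obeys.
(g) [b ɫ]: profile 1-5 — violates.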